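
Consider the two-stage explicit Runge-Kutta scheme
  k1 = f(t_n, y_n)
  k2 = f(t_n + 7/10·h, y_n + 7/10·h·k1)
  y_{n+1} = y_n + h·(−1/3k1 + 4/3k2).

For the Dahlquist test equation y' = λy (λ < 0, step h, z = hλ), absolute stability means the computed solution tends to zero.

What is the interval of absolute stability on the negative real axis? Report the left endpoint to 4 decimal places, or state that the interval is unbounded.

(-1.0714, 0).

On y'=λy, z=hλ:
  k1=λy_n ⇒ h·k1=z·y_n;  k2=λ(1+7/10z)y_n ⇒ h·k2=z(1+7/10z)y_n
  y_{n+1}/y_n = 1 − 1/3z + 4/3z(1+7/10z) = 1 + z + 14/15z²
  Hence R(z) = 1 + z + 14/15z².

Boundary: |R(x)|=1, x<0.
x=-1.79: |R|=2.2005
R=1: x+14/15x²=0 ⇒ x=−15/14=-1.0714; min R=1−1/(4·14/15)=0.7321>−1
Confirm numerically:
  x=-0.837: |R|=0.81686 <1
  x=-0.650: |R|=0.74433 <1
  x=-0.614: |R|=0.73786 <1
  x=-0.607: |R|=0.73689 <1
  x=-1.331: |R|=1.32246 >1
  x=-1.260: |R|=1.22176 >1
  x=-1.126: |R|=1.05735 >1
So |R|<1 on (-1.0714, 0).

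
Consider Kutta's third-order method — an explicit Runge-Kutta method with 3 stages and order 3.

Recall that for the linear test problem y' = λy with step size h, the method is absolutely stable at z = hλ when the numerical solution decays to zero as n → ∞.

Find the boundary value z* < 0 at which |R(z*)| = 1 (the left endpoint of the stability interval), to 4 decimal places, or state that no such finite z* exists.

On y'=λy, z=hλ:
  order 3, 3-stage ⇒ R(z)=1+z+z^2/2+z^3/6
  (e.g. R(-0.35)=0.70410, |R|=0.70410)

Solve |R(x)|<1 on ℝ⁻.
x=-0.35: |R|=0.7041
|R(-1.69)|=0.0664 |R(-1.21)|=0.2268 |R(-0.85)|=0.4089
Bisect:
  x_lo=-2.8467 |R|=1.6396  x_hi=-0.1068 |R|=0.8987
  mid=-1.47673 |R|=0.07691 →hi
  mid=-2.16171 |R|=0.50883 →hi
  mid=-2.50421 |R|=0.98601 →hi
  mid=-2.67545 |R|=1.28826 →lo
  mid=-2.58983 |R|=1.13131 →lo
  mid=-2.54702 |R|=1.05725 →lo
  mid=-2.52561 |R|=1.02128 →lo
  mid=-2.51491 |R|=1.00356 →lo
  ...
  [-2.51290,-2.51274] ⇒ x*=-2.5127
Interval (-2.5127, 0).

left endpoint -2.5127.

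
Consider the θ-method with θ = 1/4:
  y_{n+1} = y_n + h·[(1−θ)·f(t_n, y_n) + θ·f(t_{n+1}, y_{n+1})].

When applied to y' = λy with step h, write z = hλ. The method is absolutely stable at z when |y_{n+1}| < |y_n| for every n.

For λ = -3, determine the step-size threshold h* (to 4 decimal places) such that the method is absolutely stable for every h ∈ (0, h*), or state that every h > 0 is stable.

(-4.0000,0); λ=-3 ⇒ h* = (4)/3 = 1.3333.

Test eqn y'=λy, z=hλ:
  y_{n+1} = y_n + z·[3/4·y_n + 1/4·y_{n+1}] ⇒ (1 − 1/4z)y_{n+1} = (1 + 3/4z)y_n
  R(z) = (1 + 3/4z)/(1 − 1/4z).

Find x<0 with |R(x)|<1.
x=-0.68: |R|=0.4188
R=−1: 1+3/4x = −1+1/4x ⇒ -1/2x=2 ⇒ x=2/(-1/2)=-4.0000
Confirm numerically:
  x=-3.058: |R|=0.73307 <1
  x=-2.766: |R|=0.63523 <1
  x=-2.415: |R|=0.50585 <1
  x=-1.839: |R|=0.25980 <1
  x=-4.465: |R|=1.10986 >1
  x=-4.371: |R|=1.08864 >1
  x=-4.078: |R|=1.01931 >1
Stable set (-4.0000, 0).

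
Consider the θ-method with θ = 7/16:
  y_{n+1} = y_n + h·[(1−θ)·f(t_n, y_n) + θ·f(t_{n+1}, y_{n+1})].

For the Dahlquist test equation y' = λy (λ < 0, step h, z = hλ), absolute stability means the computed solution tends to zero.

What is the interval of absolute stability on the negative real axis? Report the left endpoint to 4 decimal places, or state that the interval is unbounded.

With y'=λy (z=hλ):
  y_{n+1} = y_n + z·[9/16·y_n + 7/16·y_{n+1}] ⇒ (1 − 7/16z)y_{n+1} = (1 + 9/16z)y_n
  so R(z) = (1 + 9/16z)/(1 − 7/16z).

Boundary: |R(x)|=1, x<0.
x=-0.52: |R|=0.5764
R=−1: 1+9/16x = −1+7/16x ⇒ -1/8x=2 ⇒ x=2/(-1/8)=-16.0000
Confirm numerically:
  x=-10.391: |R|=0.87358 <1
  x=-9.914: |R|=0.85747 <1
  x=-9.439: |R|=0.84012 <1
  x=-16.442: |R|=1.00674 >1
  x=-16.028: |R|=1.00044 >1
So |R|<1 on (-16.0000, 0).

(-16.0000, 0).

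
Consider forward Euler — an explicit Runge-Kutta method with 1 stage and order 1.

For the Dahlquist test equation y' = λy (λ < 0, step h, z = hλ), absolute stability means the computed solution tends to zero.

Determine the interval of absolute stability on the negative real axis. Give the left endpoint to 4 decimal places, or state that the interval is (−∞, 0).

With y'=λy (z=hλ):
  order 1, 1-stage ⇒ R(z)=1+z
  (e.g. R(-0.63)=0.37000, |R|=0.37000)

Find x<0 with |R(x)|<1.
x=-0.63: |R|=0.3700
|R(-2.39)|=1.3900 |R(-1.32)|=0.3200 |R(-1.19)|=0.1900
Bisect:
  x_lo=-2.3149 |R|=1.3149  x_hi=-0.3812 |R|=0.6188
  mid=-1.34803 |R|=0.34803 →hi
  mid=-1.83145 |R|=0.83145 →hi
  mid=-2.07317 |R|=1.07317 →lo
  mid=-1.95231 |R|=0.95231 →hi
  mid=-2.01274 |R|=1.01274 →lo
  mid=-1.98252 |R|=0.98252 →hi
  mid=-1.99763 |R|=0.99763 →hi
  mid=-2.00518 |R|=1.00518 →lo
  ...
  [-2.00011,-1.99999] ⇒ x*=-2.0000
So |R|<1 on (-2.0000, 0).

(-2.0000, 0).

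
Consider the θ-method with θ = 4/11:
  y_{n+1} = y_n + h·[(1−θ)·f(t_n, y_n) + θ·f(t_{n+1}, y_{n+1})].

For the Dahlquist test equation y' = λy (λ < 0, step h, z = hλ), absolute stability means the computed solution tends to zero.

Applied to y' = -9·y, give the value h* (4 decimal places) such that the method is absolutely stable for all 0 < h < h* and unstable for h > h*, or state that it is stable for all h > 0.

Set f=λy, z=hλ:
  y_{n+1} = y_n + z·[7/11·y_n + 4/11·y_{n+1}] ⇒ (1 − 4/11z)y_{n+1} = (1 + 7/11z)y_n
  Hence R(z) = (1 + 7/11z)/(1 − 4/11z).

Need |R(x)|<1, x<0.
x=-0.87: |R|=0.3391
R=−1: 1+7/11x = −1+4/11x ⇒ -3/11x=2 ⇒ x=2/(-3/11)=-7.3333
Confirm numerically:
  x=-6.925: |R|=0.96835 <1
  x=-4.090: |R|=0.64437 <1
  x=-3.365: |R|=0.51329 <1
  x=-7.638: |R|=1.02200 >1
  x=-7.478: |R|=1.01061 >1
  x=-7.465: |R|=1.00967 >1
Interval (-7.3333, 0).

(-7.3333,0); λ=-9 ⇒ h* = (22/3)/9 = 0.8148.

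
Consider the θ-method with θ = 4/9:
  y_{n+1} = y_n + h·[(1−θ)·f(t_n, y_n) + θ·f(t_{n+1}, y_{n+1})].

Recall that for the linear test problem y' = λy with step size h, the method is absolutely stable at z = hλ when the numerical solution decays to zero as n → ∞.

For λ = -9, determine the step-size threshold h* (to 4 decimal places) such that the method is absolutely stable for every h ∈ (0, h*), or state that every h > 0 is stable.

(-18.0000,0); λ=-9 ⇒ h* = (18)/9 = 2.0000.

Test eqn y'=λy, z=hλ:
  y_{n+1} = y_n + z·[5/9·y_n + 4/9·y_{n+1}] ⇒ (1 − 4/9z)y_{n+1} = (1 + 5/9z)y_n
  R(z) = (1 + 5/9z)/(1 − 4/9z).

Find x<0 with |R(x)|<1.
x=-1.17: |R|=0.2303
R=−1: 1+5/9x = −1+4/9x ⇒ -1/9x=2 ⇒ x=2/(-1/9)=-18.0000
Confirm numerically:
  x=-16.887: |R|=0.98546 <1
  x=-13.542: |R|=0.92943 <1
  x=-13.430: |R|=0.92714 <1
  x=-12.741: |R|=0.91230 <1
  x=-18.398: |R|=1.00482 >1
  x=-18.135: |R|=1.00166 >1
Stable set (-18.0000, 0).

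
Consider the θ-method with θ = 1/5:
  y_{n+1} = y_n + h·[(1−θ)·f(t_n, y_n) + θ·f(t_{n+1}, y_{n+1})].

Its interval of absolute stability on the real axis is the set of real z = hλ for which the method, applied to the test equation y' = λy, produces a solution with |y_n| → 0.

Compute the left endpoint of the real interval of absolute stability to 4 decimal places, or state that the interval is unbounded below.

z* = -3.3333.

On y'=λy, z=hλ:
  y_{n+1} = y_n + z·[4/5·y_n + 1/5·y_{n+1}] ⇒ (1 − 1/5z)y_{n+1} = (1 + 4/5z)y_n
  Hence R(z) = (1 + 4/5z)/(1 − 1/5z).

Solve |R(x)|<1 on ℝ⁻.
x=-0.53: |R|=0.5208
R=−1: 1+4/5x = −1+1/5x ⇒ -3/5x=2 ⇒ x=2/(-3/5)=-3.3333
Confirm numerically:
  x=-3.193: |R|=0.94861 <1
  x=-2.917: |R|=0.84224 <1
  x=-2.303: |R|=0.57675 <1
  x=-3.900: |R|=1.19101 >1
  x=-3.726: |R|=1.13500 >1
  x=-3.529: |R|=1.06882 >1
Stable set (-3.3333, 0).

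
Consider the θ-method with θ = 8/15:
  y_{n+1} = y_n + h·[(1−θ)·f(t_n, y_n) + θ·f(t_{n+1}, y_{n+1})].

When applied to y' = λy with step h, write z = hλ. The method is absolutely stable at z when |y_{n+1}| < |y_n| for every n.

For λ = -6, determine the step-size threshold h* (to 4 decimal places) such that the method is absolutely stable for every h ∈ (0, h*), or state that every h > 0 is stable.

interval (−∞, 0). Any h>0 works for λ=-6.

Set f=λy, z=hλ:
  y_{n+1} = y_n + z·[7/15·y_n + 8/15·y_{n+1}] ⇒ (1 − 8/15z)y_{n+1} = (1 + 7/15z)y_n
  ⇒ R(z) = (1 + 7/15z)/(1 − 8/15z).

Solve |R(x)|<1 on ℝ⁻.
x=-1.77: |R|=0.0895
x=-2: |R|=0.0323
x=-10: |R|=0.5789
x=-100: |R|=0.8405
θ=8/15≥1/2 ⇒ |1+7/15x|<|1−8/15x| ∀x<0 ⇒ stable on all of ℝ⁻.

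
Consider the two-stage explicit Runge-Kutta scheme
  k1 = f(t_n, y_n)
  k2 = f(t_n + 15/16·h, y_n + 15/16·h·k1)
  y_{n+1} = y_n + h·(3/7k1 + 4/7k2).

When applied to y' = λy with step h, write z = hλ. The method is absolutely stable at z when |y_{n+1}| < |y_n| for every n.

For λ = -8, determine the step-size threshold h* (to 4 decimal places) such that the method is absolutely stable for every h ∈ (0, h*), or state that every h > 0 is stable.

(-1.8667,0); λ=-8 ⇒ h* = (28/15)/8 = 0.2333.

With y'=λy (z=hλ):
  k1=λy_n ⇒ h·k1=z·y_n;  k2=λ(1+15/16z)y_n ⇒ h·k2=z(1+15/16z)y_n
  y_{n+1}/y_n = 1 + 3/7z + 4/7z(1+15/16z) = 1 + z + 15/28z²
  R(z) = 1 + z + 15/28z².

Need |R(x)|<1, x<0.
x=-1.23: |R|=0.5805
R=1: x+15/28x²=0 ⇒ x=−28/15=-1.8667; min R=1−1/(4·15/28)=0.5333>−1
Confirm numerically:
  x=-1.798: |R|=0.93386 <1
  x=-0.971: |R|=0.53409 <1
  x=-0.914: |R|=0.53353 <1
  x=-2.361: |R|=1.62524 >1
  x=-2.204: |R|=1.39829 >1
Interval (-1.8667, 0).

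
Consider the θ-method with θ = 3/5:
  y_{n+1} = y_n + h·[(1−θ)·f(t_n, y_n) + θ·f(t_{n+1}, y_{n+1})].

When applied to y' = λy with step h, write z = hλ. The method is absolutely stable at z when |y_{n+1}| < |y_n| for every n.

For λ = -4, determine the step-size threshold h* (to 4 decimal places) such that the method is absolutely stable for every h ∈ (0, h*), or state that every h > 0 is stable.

With y'=λy (z=hλ):
  y_{n+1} = y_n + z·[2/5·y_n + 3/5·y_{n+1}] ⇒ (1 − 3/5z)y_{n+1} = (1 + 2/5z)y_n
  R(z) = (1 + 2/5z)/(1 − 3/5z).

Find x<0 with |R(x)|<1.
x=-1.47: |R|=0.2189
x=-2: |R|=0.0909
x=-10: |R|=0.4286
x=-100: |R|=0.6393
θ=3/5≥1/2 ⇒ |1+2/5x|<|1−3/5x| ∀x<0 ⇒ interval (−∞,0).

(−∞, 0) — no finite endpoint. Any h>0 works for λ=-4.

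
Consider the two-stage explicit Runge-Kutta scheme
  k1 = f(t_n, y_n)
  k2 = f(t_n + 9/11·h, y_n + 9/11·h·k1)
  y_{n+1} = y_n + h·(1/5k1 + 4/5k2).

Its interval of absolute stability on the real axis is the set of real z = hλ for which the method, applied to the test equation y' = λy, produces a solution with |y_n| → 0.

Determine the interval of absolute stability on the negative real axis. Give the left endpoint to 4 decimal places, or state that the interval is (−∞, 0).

(-1.5278, 0).

Set f=λy, z=hλ:
  k1=λy_n ⇒ h·k1=z·y_n;  k2=λ(1+9/11z)y_n ⇒ h·k2=z(1+9/11z)y_n
  y_{n+1}/y_n = 1 + 1/5z + 4/5z(1+9/11z) = 1 + z + 36/55z²
  Hence R(z) = 1 + z + 36/55z².

Boundary: |R(x)|=1, x<0.
x=-0.89: |R|=0.6285
R=1: x+36/55x²=0 ⇒ x=−55/36=-1.5278; min R=1−1/(4·36/55)=0.6181>−1
Confirm numerically:
  x=-1.175: |R|=0.72868 <1
  x=-1.148: |R|=0.71463 <1
  x=-0.887: |R|=0.62798 <1
  x=-1.845: |R|=1.38309 >1
  x=-1.820: |R|=1.34812 >1
Interval (-1.5278, 0).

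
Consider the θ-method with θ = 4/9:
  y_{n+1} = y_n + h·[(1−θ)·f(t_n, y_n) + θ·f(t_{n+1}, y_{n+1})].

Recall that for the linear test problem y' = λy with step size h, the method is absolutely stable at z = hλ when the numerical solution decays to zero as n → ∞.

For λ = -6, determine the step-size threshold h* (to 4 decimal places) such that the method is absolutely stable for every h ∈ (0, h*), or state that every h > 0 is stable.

Test eqn y'=λy, z=hλ:
  y_{n+1} = y_n + z·[5/9·y_n + 4/9·y_{n+1}] ⇒ (1 − 4/9z)y_{n+1} = (1 + 5/9z)y_n
  Hence R(z) = (1 + 5/9z)/(1 − 4/9z).

Solve |R(x)|<1 on ℝ⁻.
x=-1.37: |R|=0.1485
R=−1: 1+5/9x = −1+4/9x ⇒ -1/9x=2 ⇒ x=2/(-1/9)=-18.0000
Confirm numerically:
  x=-17.231: |R|=0.99013 <1
  x=-13.736: |R|=0.93332 <1
  x=-11.253: |R|=0.87508 <1
  x=-10.758: |R|=0.86082 <1
  x=-18.511: |R|=1.00615 >1
  x=-18.351: |R|=1.00426 >1
Interval (-18.0000, 0).

(-18.0000,0); λ=-6 ⇒ h* = (18)/6 = 3.0000.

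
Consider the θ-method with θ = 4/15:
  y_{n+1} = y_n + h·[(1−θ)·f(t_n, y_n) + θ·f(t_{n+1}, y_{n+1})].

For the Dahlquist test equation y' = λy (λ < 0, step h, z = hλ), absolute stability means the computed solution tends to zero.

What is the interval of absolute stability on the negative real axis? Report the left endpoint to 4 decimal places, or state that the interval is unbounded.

z∈(-4.2857,0).

With y'=λy (z=hλ):
  y_{n+1} = y_n + z·[11/15·y_n + 4/15·y_{n+1}] ⇒ (1 − 4/15z)y_{n+1} = (1 + 11/15z)y_n
  Hence R(z) = (1 + 11/15z)/(1 − 4/15z).

Need |R(x)|<1, x<0.
x=-0.46: |R|=0.5903
R=−1: 1+11/15x = −1+4/15x ⇒ -7/15x=2 ⇒ x=2/(-7/15)=-4.2857
Confirm numerically:
  x=-2.688: |R|=0.56570 <1
  x=-2.509: |R|=0.50324 <1
  x=-2.458: |R|=0.48478 <1
  x=-4.791: |R|=1.10353 >1
  x=-4.497: |R|=1.04483 >1
Interval (-4.2857, 0).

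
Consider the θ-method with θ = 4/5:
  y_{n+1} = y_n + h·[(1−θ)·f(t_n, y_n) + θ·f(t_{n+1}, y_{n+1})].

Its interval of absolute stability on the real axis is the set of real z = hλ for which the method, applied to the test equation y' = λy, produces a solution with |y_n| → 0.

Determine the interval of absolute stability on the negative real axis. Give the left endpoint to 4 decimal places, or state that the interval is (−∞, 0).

Test eqn y'=λy, z=hλ:
  y_{n+1} = y_n + z·[1/5·y_n + 4/5·y_{n+1}] ⇒ (1 − 4/5z)y_{n+1} = (1 + 1/5z)y_n
  Hence R(z) = (1 + 1/5z)/(1 − 4/5z).

Solve |R(x)|<1 on ℝ⁻.
x=-0.43: |R|=0.6801
x=-2: |R|=0.2308
x=-10: |R|=0.1111
x=-100: |R|=0.2346
θ=4/5≥1/2 ⇒ |1+1/5x|<|1−4/5x| ∀x<0 ⇒ unbounded interval.

interval (−∞, 0).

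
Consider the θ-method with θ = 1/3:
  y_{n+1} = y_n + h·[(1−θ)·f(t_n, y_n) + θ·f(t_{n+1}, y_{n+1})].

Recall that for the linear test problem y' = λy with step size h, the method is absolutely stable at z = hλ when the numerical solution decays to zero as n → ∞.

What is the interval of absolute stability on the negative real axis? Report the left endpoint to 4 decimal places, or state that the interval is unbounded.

Test eqn y'=λy, z=hλ:
  y_{n+1} = y_n + z·[2/3·y_n + 1/3·y_{n+1}] ⇒ (1 − 1/3z)y_{n+1} = (1 + 2/3z)y_n
  R(z) = (1 + 2/3z)/(1 − 1/3z).

Boundary: |R(x)|=1, x<0.
x=-1.65: |R|=0.0645
R=−1: 1+2/3x = −1+1/3x ⇒ -1/3x=2 ⇒ x=2/(-1/3)=-6.0000
Confirm numerically:
  x=-4.832: |R|=0.85087 <1
  x=-4.801: |R|=0.84630 <1
  x=-3.574: |R|=0.63097 <1
  x=-6.561: |R|=1.05868 >1
  x=-6.190: |R|=1.02067 >1
  x=-6.170: |R|=1.01854 >1
So |R|<1 on (-6.0000, 0).

z∈(-6.0000,0).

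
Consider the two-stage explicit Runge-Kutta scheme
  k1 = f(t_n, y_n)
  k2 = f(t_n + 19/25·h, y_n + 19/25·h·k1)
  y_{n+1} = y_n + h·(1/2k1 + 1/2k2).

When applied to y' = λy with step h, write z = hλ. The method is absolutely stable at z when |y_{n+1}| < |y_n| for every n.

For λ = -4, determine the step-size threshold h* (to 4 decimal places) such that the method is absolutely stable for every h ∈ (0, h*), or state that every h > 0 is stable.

(-2.6316,0); λ=-4 ⇒ h* = (50/19)/4 = 0.6579.

With y'=λy (z=hλ):
  k1=λy_n ⇒ h·k1=z·y_n;  k2=λ(1+19/25z)y_n ⇒ h·k2=z(1+19/25z)y_n
  y_{n+1}/y_n = 1 + 1/2z + 1/2z(1+19/25z) = 1 + z + 19/50z²
  R(z) = 1 + z + 19/50z².

Solve |R(x)|<1 on ℝ⁻.
x=-0.74: |R|=0.4681
R=1: x+19/50x²=0 ⇒ x=−50/19=-2.6316; min R=1−1/(4·19/50)=0.3421>−1
Confirm numerically:
  x=-1.967: |R|=0.50325 <1
  x=-1.919: |R|=0.48037 <1
  x=-1.548: |R|=0.36260 <1
  x=-1.484: |R|=0.35286 <1
  x=-3.106: |R|=1.55995 >1
  x=-2.982: |R|=1.39708 >1
  x=-2.947: |R|=1.35323 >1
Stable set (-2.6316, 0).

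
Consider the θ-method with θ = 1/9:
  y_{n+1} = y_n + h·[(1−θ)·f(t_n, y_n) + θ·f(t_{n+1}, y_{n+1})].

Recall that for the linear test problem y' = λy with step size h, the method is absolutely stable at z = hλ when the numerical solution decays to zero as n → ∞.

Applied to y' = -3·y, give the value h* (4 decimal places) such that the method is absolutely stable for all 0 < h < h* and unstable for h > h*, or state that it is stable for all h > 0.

With y'=λy (z=hλ):
  y_{n+1} = y_n + z·[8/9·y_n + 1/9·y_{n+1}] ⇒ (1 − 1/9z)y_{n+1} = (1 + 8/9z)y_n
  R(z) = (1 + 8/9z)/(1 − 1/9z).

Need |R(x)|<1, x<0.
x=-1.02: |R|=0.0838
R=−1: 1+8/9x = −1+1/9x ⇒ -7/9x=2 ⇒ x=2/(-7/9)=-2.5714
Confirm numerically:
  x=-2.419: |R|=0.90656 <1
  x=-2.282: |R|=0.82042 <1
  x=-1.144: |R|=0.01498 <1
  x=-2.917: |R|=1.20299 >1
  x=-2.798: |R|=1.13443 >1
  x=-2.636: |R|=1.03884 >1
Interval (-2.5714, 0).

(-2.5714,0); λ=-3 ⇒ h* = (18/7)/3 = 0.8571.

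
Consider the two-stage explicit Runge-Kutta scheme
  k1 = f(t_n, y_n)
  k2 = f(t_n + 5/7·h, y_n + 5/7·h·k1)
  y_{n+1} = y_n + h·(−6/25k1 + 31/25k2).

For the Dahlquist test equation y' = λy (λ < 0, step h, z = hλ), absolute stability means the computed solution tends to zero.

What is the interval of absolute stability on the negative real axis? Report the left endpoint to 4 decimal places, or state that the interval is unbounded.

With y'=λy (z=hλ):
  k1=λy_n ⇒ h·k1=z·y_n;  k2=λ(1+5/7z)y_n ⇒ h·k2=z(1+5/7z)y_n
  y_{n+1}/y_n = 1 − 6/25z + 31/25z(1+5/7z) = 1 + z + 31/35z²
  R(z) = 1 + z + 31/35z².

Need |R(x)|<1, x<0.
x=-0.47: |R|=0.7257
R=1: x+31/35x²=0 ⇒ x=−35/31=-1.1290; min R=1−1/(4·31/35)=0.7177>−1
Confirm numerically:
  x=-1.100: |R|=0.97171 <1
  x=-0.985: |R|=0.87434 <1
  x=-0.596: |R|=0.71862 <1
  x=-1.679: |R|=1.81786 >1
  x=-1.380: |R|=1.30675 >1
  x=-1.151: |R|=1.02240 >1
Stable set (-1.1290, 0).

(-1.1290, 0).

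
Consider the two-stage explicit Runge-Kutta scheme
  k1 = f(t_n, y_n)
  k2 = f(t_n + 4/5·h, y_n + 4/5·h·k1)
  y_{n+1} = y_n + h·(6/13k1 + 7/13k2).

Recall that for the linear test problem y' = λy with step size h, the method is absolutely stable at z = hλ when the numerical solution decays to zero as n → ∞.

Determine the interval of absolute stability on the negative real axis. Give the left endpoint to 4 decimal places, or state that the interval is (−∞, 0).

Set f=λy, z=hλ:
  k1=λy_n ⇒ h·k1=z·y_n;  k2=λ(1+4/5z)y_n ⇒ h·k2=z(1+4/5z)y_n
  y_{n+1}/y_n = 1 + 6/13z + 7/13z(1+4/5z) = 1 + z + 28/65z²
  R(z) = 1 + z + 28/65z².

Solve |R(x)|<1 on ℝ⁻.
x=-1.32: |R|=0.4306
R=1: x+28/65x²=0 ⇒ x=−65/28=-2.3214; min R=1−1/(4·28/65)=0.4196>−1
Confirm numerically:
  x=-1.724: |R|=0.55632 <1
  x=-1.401: |R|=0.44451 <1
  x=-1.329: |R|=0.43184 <1
  x=-1.115: |R|=0.42054 <1
  x=-2.780: |R|=1.54916 >1
  x=-2.632: |R|=1.35212 >1
Interval (-2.3214, 0).

(-2.3214, 0).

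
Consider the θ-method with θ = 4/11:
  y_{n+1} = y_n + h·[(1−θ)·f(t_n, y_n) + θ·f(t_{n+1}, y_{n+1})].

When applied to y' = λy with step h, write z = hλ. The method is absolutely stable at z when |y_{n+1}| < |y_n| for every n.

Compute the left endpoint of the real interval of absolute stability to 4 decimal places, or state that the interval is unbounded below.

z* = -7.3333.

Test eqn y'=λy, z=hλ:
  y_{n+1} = y_n + z·[7/11·y_n + 4/11·y_{n+1}] ⇒ (1 − 4/11z)y_{n+1} = (1 + 7/11z)y_n
  ⇒ R(z) = (1 + 7/11z)/(1 − 4/11z).

Need |R(x)|<1, x<0.
x=-0.86: |R|=0.3449
R=−1: 1+7/11x = −1+4/11x ⇒ -3/11x=2 ⇒ x=2/(-3/11)=-7.3333
Confirm numerically:
  x=-7.161: |R|=0.98696 <1
  x=-5.154: |R|=0.79321 <1
  x=-4.990: |R|=0.77293 <1
  x=-4.306: |R|=0.67822 <1
  x=-7.911: |R|=1.04064 >1
  x=-7.872: |R|=1.03803 >1
  x=-7.529: |R|=1.01428 >1
Stable set (-7.3333, 0).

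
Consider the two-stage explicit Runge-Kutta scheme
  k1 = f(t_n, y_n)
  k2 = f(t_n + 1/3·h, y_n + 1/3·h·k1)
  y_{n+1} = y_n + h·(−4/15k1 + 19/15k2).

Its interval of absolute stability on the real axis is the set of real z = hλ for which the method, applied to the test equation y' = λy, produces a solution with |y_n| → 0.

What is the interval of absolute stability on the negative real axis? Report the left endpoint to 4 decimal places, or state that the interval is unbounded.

Set f=λy, z=hλ:
  k1=λy_n ⇒ h·k1=z·y_n;  k2=λ(1+1/3z)y_n ⇒ h·k2=z(1+1/3z)y_n
  y_{n+1}/y_n = 1 − 4/15z + 19/15z(1+1/3z) = 1 + z + 19/45z²
  R(z) = 1 + z + 19/45z².

Solve |R(x)|<1 on ℝ⁻.
x=-1.48: |R|=0.4448
R=1: x+19/45x²=0 ⇒ x=−45/19=-2.3684; min R=1−1/(4·19/45)=0.4079>−1
Confirm numerically:
  x=-2.215: |R|=0.85652 <1
  x=-1.479: |R|=0.44459 <1
  x=-1.395: |R|=0.42665 <1
  x=-2.777: |R|=1.47906 >1
  x=-2.633: |R|=1.29414 >1
  x=-2.415: |R|=1.04750 >1
Interval (-2.3684, 0).

z∈(-2.3684,0).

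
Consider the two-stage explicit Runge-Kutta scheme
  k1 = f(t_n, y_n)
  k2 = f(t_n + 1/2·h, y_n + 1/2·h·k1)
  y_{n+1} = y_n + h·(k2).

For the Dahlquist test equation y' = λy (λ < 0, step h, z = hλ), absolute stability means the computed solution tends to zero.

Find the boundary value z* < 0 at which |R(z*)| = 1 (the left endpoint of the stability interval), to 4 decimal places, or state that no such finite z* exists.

left endpoint -2.0000.

On y'=λy, z=hλ:
  k1=λy_n ⇒ h·k1=z·y_n;  k2=λ(1+1/2z)y_n ⇒ h·k2=z(1+1/2z)y_n
  y_{n+1}/y_n = 1 + z(1+1/2z) = 1 + z + 1/2z²
  R(z) = 1 + z + 1/2z².

Solve |R(x)|<1 on ℝ⁻.
x=-0.32: |R|=0.7312
R=1: x+1/2x²=0 ⇒ x=−2=-2.0000; min R=1−1/(4·1/2)=0.5000>−1
Confirm numerically:
  x=-1.428: |R|=0.59159 <1
  x=-0.935: |R|=0.50211 <1
  x=-0.911: |R|=0.50396 <1
  x=-0.860: |R|=0.50980 <1
  x=-2.397: |R|=1.47580 >1
  x=-2.393: |R|=1.47022 >1
So |R|<1 on (-2.0000, 0).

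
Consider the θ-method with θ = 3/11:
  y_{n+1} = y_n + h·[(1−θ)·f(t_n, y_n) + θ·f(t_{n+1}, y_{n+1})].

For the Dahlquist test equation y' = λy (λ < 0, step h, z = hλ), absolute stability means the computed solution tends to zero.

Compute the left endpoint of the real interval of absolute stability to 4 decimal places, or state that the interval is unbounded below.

Set f=λy, z=hλ:
  y_{n+1} = y_n + z·[8/11·y_n + 3/11·y_{n+1}] ⇒ (1 − 3/11z)y_{n+1} = (1 + 8/11z)y_n
  R(z) = (1 + 8/11z)/(1 − 3/11z).

Find x<0 with |R(x)|<1.
x=-0.88: |R|=0.2903
R=−1: 1+8/11x = −1+3/11x ⇒ -5/11x=2 ⇒ x=2/(-5/11)=-4.4000
Confirm numerically:
  x=-3.104: |R|=0.68098 <1
  x=-2.596: |R|=0.51991 <1
  x=-2.161: |R|=0.35966 <1
  x=-4.767: |R|=1.07253 >1
  x=-4.755: |R|=1.07026 >1
Interval (-4.4000, 0).

left endpoint -4.4000.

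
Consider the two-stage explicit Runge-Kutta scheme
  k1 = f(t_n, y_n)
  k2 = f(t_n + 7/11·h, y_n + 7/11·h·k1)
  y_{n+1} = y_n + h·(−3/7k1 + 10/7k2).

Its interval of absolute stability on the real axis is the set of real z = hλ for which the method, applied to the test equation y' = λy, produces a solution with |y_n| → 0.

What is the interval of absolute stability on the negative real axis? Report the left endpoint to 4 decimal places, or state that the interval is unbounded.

(-1.1000, 0).

On y'=λy, z=hλ:
  k1=λy_n ⇒ h·k1=z·y_n;  k2=λ(1+7/11z)y_n ⇒ h·k2=z(1+7/11z)y_n
  y_{n+1}/y_n = 1 − 3/7z + 10/7z(1+7/11z) = 1 + z + 10/11z²
  so R(z) = 1 + z + 10/11z².

Solve |R(x)|<1 on ℝ⁻.
x=-1.59: |R|=1.7083
R=1: x+10/11x²=0 ⇒ x=−11/10=-1.1000; min R=1−1/(4·10/11)=0.7250>−1
Confirm numerically:
  x=-0.852: |R|=0.80791 <1
  x=-0.720: |R|=0.75127 <1
  x=-0.619: |R|=0.72933 <1
  x=-0.609: |R|=0.72816 <1
  x=-1.550: |R|=1.63409 >1
  x=-1.424: |R|=1.41943 >1
  x=-1.229: |R|=1.14413 >1
So |R|<1 on (-1.1000, 0).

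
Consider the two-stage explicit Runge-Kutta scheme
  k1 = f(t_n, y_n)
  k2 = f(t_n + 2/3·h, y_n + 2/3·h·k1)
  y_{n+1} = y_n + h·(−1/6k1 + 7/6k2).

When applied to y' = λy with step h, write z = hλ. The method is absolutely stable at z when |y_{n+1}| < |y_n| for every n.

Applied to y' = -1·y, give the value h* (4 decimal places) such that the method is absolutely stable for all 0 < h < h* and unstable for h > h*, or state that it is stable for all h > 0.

(-1.2857,0); λ=-1 ⇒ h* = (9/7)/1 = 1.2857.

Set f=λy, z=hλ:
  k1=λy_n ⇒ h·k1=z·y_n;  k2=λ(1+2/3z)y_n ⇒ h·k2=z(1+2/3z)y_n
  y_{n+1}/y_n = 1 − 1/6z + 7/6z(1+2/3z) = 1 + z + 7/9z²
  ⇒ R(z) = 1 + z + 7/9z².

Solve |R(x)|<1 on ℝ⁻.
x=-0.53: |R|=0.6885
R=1: x+7/9x²=0 ⇒ x=−9/7=-1.2857; min R=1−1/(4·7/9)=0.6786>−1
Confirm numerically:
  x=-1.230: |R|=0.94670 <1
  x=-1.033: |R|=0.79696 <1
  x=-0.972: |R|=0.76283 <1
  x=-1.799: |R|=1.71820 >1
  x=-1.692: |R|=1.53467 >1
  x=-1.353: |R|=1.07081 >1
So |R|<1 on (-1.2857, 0).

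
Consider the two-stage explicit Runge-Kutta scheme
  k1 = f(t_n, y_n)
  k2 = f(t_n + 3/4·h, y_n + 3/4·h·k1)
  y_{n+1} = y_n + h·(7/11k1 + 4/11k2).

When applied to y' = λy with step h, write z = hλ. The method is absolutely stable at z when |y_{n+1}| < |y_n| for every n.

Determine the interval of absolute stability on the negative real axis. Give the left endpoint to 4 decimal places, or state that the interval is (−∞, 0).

(-3.6667, 0).

On y'=λy, z=hλ:
  k1=λy_n ⇒ h·k1=z·y_n;  k2=λ(1+3/4z)y_n ⇒ h·k2=z(1+3/4z)y_n
  y_{n+1}/y_n = 1 + 7/11z + 4/11z(1+3/4z) = 1 + z + 3/11z²
  so R(z) = 1 + z + 3/11z².

Need |R(x)|<1, x<0.
x=-1.74: |R|=0.0857
R=1: x+3/11x²=0 ⇒ x=−11/3=-3.6667; min R=1−1/(4·3/11)=0.0833>−1
Confirm numerically:
  x=-3.031: |R|=0.47453 <1
  x=-1.807: |R|=0.08352 <1
  x=-1.748: |R|=0.08532 <1
  x=-1.509: |R|=0.11202 <1
  x=-4.250: |R|=1.67614 >1
  x=-4.071: |R|=1.44892 >1
Stable set (-3.6667, 0).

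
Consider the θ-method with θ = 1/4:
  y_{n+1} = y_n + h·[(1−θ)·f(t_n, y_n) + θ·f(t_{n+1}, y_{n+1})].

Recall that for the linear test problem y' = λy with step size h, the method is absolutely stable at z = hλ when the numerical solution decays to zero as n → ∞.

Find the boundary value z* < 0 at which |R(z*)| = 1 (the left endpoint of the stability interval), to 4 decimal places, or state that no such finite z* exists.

With y'=λy (z=hλ):
  y_{n+1} = y_n + z·[3/4·y_n + 1/4·y_{n+1}] ⇒ (1 − 1/4z)y_{n+1} = (1 + 3/4z)y_n
  R(z) = (1 + 3/4z)/(1 − 1/4z).

Find x<0 with |R(x)|<1.
x=-1.61: |R|=0.1480
R=−1: 1+3/4x = −1+1/4x ⇒ -1/2x=2 ⇒ x=2/(-1/2)=-4.0000
Confirm numerically:
  x=-3.467: |R|=0.85724 <1
  x=-3.074: |R|=0.73820 <1
  x=-2.587: |R|=0.57097 <1
  x=-2.263: |R|=0.44531 <1
  x=-4.114: |R|=1.02810 >1
  x=-4.067: |R|=1.01661 >1
Stable set (-4.0000, 0).

z* = -4.0000.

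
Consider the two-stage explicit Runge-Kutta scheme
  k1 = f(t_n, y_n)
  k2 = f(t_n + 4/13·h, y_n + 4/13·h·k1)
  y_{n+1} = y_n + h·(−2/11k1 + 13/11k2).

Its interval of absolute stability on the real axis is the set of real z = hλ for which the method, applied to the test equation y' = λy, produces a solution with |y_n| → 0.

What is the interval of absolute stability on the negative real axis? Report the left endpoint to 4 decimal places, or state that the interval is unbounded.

(-2.7500, 0).

On y'=λy, z=hλ:
  k1=λy_n ⇒ h·k1=z·y_n;  k2=λ(1+4/13z)y_n ⇒ h·k2=z(1+4/13z)y_n
  y_{n+1}/y_n = 1 − 2/11z + 13/11z(1+4/13z) = 1 + z + 4/11z²
  so R(z) = 1 + z + 4/11z².

Solve |R(x)|<1 on ℝ⁻.
x=-0.39: |R|=0.6653
R=1: x+4/11x²=0 ⇒ x=−11/4=-2.7500; min R=1−1/(4·4/11)=0.3125>−1
Confirm numerically:
  x=-2.058: |R|=0.48213 <1
  x=-1.736: |R|=0.35989 <1
  x=-1.138: |R|=0.33293 <1
  x=-3.134: |R|=1.43762 >1
  x=-2.980: |R|=1.24924 >1
  x=-2.798: |R|=1.04884 >1
Interval (-2.7500, 0).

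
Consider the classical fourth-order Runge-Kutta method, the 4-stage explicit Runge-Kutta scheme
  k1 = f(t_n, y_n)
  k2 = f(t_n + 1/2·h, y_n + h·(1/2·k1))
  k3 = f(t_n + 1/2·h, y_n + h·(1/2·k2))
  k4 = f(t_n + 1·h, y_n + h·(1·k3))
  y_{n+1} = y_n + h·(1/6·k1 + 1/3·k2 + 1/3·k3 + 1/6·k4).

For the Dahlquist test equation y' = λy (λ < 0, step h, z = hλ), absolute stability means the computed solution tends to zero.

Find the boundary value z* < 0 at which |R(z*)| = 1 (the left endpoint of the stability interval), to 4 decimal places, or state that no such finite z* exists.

With y'=λy (z=hλ):
  order 4, 4-stage ⇒ R(z)=1+z+z^2/2+z^3/6+z^4/24
  (e.g. R(-1.27)=0.30345, |R|=0.30345)

Solve |R(x)|<1 on ℝ⁻.
x=-1.27: |R|=0.3034
|R(-2.09)|=0.3675 |R(-0.8)|=0.4517 |R(-0.72)|=0.4882
Bisect:
  x_lo=-3.3690 |R|=2.3007  x_hi=-0.3136 |R|=0.7309
  mid=-1.84128 |R|=0.29238 →hi
  mid=-2.60514 |R|=0.76067 →hi
  mid=-2.98707 |R|=1.34935 →lo
  mid=-2.79611 |R|=1.01642 →lo
  mid=-2.70062 |R|=0.87967 →hi
  mid=-2.74836 |R|=0.94574 →hi
  mid=-2.77224 |R|=0.98049 →hi
  ...
  [-2.78548,-2.78529] ⇒ x*=-2.7853
So |R|<1 on (-2.7853, 0).

z* = -2.7853.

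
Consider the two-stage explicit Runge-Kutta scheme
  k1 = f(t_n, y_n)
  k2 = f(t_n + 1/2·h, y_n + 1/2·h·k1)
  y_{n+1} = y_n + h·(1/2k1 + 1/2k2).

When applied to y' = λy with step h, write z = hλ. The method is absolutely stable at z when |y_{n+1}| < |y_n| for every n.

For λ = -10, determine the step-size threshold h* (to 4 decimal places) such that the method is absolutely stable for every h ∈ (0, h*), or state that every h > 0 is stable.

(-4.0000,0); λ=-10 ⇒ h* = (4)/10 = 0.4000.

Test eqn y'=λy, z=hλ:
  k1=λy_n ⇒ h·k1=z·y_n;  k2=λ(1+1/2z)y_n ⇒ h·k2=z(1+1/2z)y_n
  y_{n+1}/y_n = 1 + 1/2z + 1/2z(1+1/2z) = 1 + z + 1/4z²
  so R(z) = 1 + z + 1/4z².

Find x<0 with |R(x)|<1.
x=-1.37: |R|=0.0992
R=1: x+1/4x²=0 ⇒ x=−4=-4.0000; min R=1−1/(4·1/4)=0.0000>−1
Confirm numerically:
  x=-3.885: |R|=0.88831 <1
  x=-3.852: |R|=0.85748 <1
  x=-1.976: |R|=0.00014 <1
  x=-4.404: |R|=1.44480 >1
  x=-4.375: |R|=1.41016 >1
  x=-4.085: |R|=1.08681 >1
So |R|<1 on (-4.0000, 0).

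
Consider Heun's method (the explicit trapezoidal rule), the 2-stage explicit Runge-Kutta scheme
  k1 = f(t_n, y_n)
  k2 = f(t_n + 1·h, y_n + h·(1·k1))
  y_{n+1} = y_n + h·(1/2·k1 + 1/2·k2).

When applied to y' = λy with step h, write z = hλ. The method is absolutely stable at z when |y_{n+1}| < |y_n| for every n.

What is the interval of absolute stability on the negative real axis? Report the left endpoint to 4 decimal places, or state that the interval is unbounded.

Test eqn y'=λy, z=hλ:
  order 2, 2-stage ⇒ R(z)=1+z+z^2/2
  (e.g. R(-1.31)=0.54805, |R|=0.54805)

Need |R(x)|<1, x<0.
x=-1.31: |R|=0.5481
|R(-2.05)|=1.0512 |R(-1.79)|=0.8121 |R(-1.77)|=0.7964
Bisect:
  x_lo=-2.8261 |R|=2.1674  x_hi=-0.0783 |R|=0.9248
  mid=-1.45222 |R|=0.60225 →hi
  mid=-2.13918 |R|=1.14886 →lo
  mid=-1.79570 |R|=0.81657 →hi
  mid=-1.96744 |R|=0.96797 →hi
  mid=-2.05331 |R|=1.05473 →lo
  mid=-2.01037 |R|=1.01043 →lo
  mid=-1.98891 |R|=0.98897 →hi
  mid=-1.99964 |R|=0.99964 →hi
  mid=-2.00501 |R|=1.00502 →lo
  mid=-2.00232 |R|=1.00233 →lo
  ...
  [-2.00014,-1.99997] ⇒ x*=-2.0000
Interval (-2.0000, 0).

(-2.0000, 0).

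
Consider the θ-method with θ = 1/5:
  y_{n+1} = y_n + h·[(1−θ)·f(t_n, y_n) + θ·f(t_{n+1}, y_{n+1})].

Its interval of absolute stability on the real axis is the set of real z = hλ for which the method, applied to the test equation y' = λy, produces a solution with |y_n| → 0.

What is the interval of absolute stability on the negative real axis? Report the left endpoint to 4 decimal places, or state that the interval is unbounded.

(-3.3333, 0).

With y'=λy (z=hλ):
  y_{n+1} = y_n + z·[4/5·y_n + 1/5·y_{n+1}] ⇒ (1 − 1/5z)y_{n+1} = (1 + 4/5z)y_n
  ⇒ R(z) = (1 + 4/5z)/(1 − 1/5z).

Boundary: |R(x)|=1, x<0.
x=-1.76: |R|=0.3018
R=−1: 1+4/5x = −1+1/5x ⇒ -3/5x=2 ⇒ x=2/(-3/5)=-3.3333
Confirm numerically:
  x=-3.145: |R|=0.93063 <1
  x=-3.069: |R|=0.90172 <1
  x=-1.813: |R|=0.33054 <1
  x=-3.759: |R|=1.14579 >1
  x=-3.423: |R|=1.03194 >1
Interval (-3.3333, 0).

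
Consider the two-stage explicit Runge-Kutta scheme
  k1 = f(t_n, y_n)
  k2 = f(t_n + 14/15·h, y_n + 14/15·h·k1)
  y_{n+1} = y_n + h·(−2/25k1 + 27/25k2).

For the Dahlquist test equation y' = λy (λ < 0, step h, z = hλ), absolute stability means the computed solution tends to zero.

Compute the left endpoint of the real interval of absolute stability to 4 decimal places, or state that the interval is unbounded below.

On y'=λy, z=hλ:
  k1=λy_n ⇒ h·k1=z·y_n;  k2=λ(1+14/15z)y_n ⇒ h·k2=z(1+14/15z)y_n
  y_{n+1}/y_n = 1 − 2/25z + 27/25z(1+14/15z) = 1 + z + 126/125z²
  ⇒ R(z) = 1 + z + 126/125z².

Need |R(x)|<1, x<0.
x=-1.27: |R|=1.3558
R=1: x+126/125x²=0 ⇒ x=−125/126=-0.9921; min R=1−1/(4·126/125)=0.7520>−1
Confirm numerically:
  x=-0.635: |R|=0.77145 <1
  x=-0.572: |R|=0.75780 <1
  x=-1.470: |R|=1.70819 >1
  x=-1.380: |R|=1.53964 >1
Interval (-0.9921, 0).

left endpoint -0.9921.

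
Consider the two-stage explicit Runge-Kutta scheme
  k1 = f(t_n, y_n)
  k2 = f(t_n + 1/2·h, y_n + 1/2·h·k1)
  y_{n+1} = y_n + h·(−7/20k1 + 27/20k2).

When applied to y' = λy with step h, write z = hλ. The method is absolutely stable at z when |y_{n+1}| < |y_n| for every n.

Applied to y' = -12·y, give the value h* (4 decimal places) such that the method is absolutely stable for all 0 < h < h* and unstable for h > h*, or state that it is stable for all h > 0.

(-1.4815,0); λ=-12 ⇒ h* = (40/27)/12 = 0.1235.

Set f=λy, z=hλ:
  k1=λy_n ⇒ h·k1=z·y_n;  k2=λ(1+1/2z)y_n ⇒ h·k2=z(1+1/2z)y_n
  y_{n+1}/y_n = 1 − 7/20z + 27/20z(1+1/2z) = 1 + z + 27/40z²
  ⇒ R(z) = 1 + z + 27/40z².

Solve |R(x)|<1 on ℝ⁻.
x=-1.74: |R|=1.3036
R=1: x+27/40x²=0 ⇒ x=−40/27=-1.4815; min R=1−1/(4·27/40)=0.6296>−1
Confirm numerically:
  x=-1.271: |R|=0.81942 <1
  x=-1.039: |R|=0.68968 <1
  x=-0.871: |R|=0.64108 <1
  x=-1.924: |R|=1.57470 >1
  x=-1.723: |R|=1.28089 >1
  x=-1.652: |R|=1.19015 >1
Stable set (-1.4815, 0).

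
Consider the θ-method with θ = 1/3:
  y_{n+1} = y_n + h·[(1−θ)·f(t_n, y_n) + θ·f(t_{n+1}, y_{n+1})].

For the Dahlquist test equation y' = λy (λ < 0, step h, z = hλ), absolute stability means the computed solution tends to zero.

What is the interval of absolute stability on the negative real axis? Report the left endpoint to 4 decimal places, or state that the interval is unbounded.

With y'=λy (z=hλ):
  y_{n+1} = y_n + z·[2/3·y_n + 1/3·y_{n+1}] ⇒ (1 − 1/3z)y_{n+1} = (1 + 2/3z)y_n
  ⇒ R(z) = (1 + 2/3z)/(1 − 1/3z).

Find x<0 with |R(x)|<1.
x=-0.59: |R|=0.5070
R=−1: 1+2/3x = −1+1/3x ⇒ -1/3x=2 ⇒ x=2/(-1/3)=-6.0000
Confirm numerically:
  x=-4.430: |R|=0.78869 <1
  x=-4.015: |R|=0.71703 <1
  x=-3.505: |R|=0.61645 <1
  x=-6.528: |R|=1.05542 >1
  x=-6.091: |R|=1.01001 >1
So |R|<1 on (-6.0000, 0).

z∈(-6.0000,0).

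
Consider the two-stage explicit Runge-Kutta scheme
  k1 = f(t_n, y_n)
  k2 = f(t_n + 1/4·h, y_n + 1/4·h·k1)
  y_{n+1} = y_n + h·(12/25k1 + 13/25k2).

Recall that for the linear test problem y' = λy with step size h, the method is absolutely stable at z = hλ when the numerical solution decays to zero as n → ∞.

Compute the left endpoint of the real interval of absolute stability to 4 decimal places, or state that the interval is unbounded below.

left endpoint -7.6923.

Set f=λy, z=hλ:
  k1=λy_n ⇒ h·k1=z·y_n;  k2=λ(1+1/4z)y_n ⇒ h·k2=z(1+1/4z)y_n
  y_{n+1}/y_n = 1 + 12/25z + 13/25z(1+1/4z) = 1 + z + 13/100z²
  ⇒ R(z) = 1 + z + 13/100z².

Need |R(x)|<1, x<0.
x=-0.72: |R|=0.3474
R=1: x+13/100x²=0 ⇒ x=−100/13=-7.6923; min R=1−1/(4·13/100)=-0.9231>−1
Confirm numerically:
  x=-7.437: |R|=0.75317 <1
  x=-6.922: |R|=0.30683 <1
  x=-5.569: |R|=0.53721 <1
  x=-5.530: |R|=0.55448 <1
  x=-8.287: |R|=1.64067 >1
  x=-7.997: |R|=1.31676 >1
  x=-7.885: |R|=1.19752 >1
Stable set (-7.6923, 0).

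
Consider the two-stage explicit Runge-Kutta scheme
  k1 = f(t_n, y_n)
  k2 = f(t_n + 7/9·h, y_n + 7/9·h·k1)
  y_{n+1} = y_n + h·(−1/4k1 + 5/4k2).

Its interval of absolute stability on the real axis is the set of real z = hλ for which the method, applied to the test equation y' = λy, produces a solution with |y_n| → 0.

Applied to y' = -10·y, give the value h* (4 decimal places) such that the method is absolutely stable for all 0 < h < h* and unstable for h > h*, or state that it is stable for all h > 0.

(-1.0286,0); λ=-10 ⇒ h* = (36/35)/10 = 0.1029.

On y'=λy, z=hλ:
  k1=λy_n ⇒ h·k1=z·y_n;  k2=λ(1+7/9z)y_n ⇒ h·k2=z(1+7/9z)y_n
  y_{n+1}/y_n = 1 − 1/4z + 5/4z(1+7/9z) = 1 + z + 35/36z²
  R(z) = 1 + z + 35/36z².

Boundary: |R(x)|=1, x<0.
x=-0.62: |R|=0.7537
R=1: x+35/36x²=0 ⇒ x=−36/35=-1.0286; min R=1−1/(4·35/36)=0.7429>−1
Confirm numerically:
  x=-0.944: |R|=0.92238 <1
  x=-0.805: |R|=0.82502 <1
  x=-0.590: |R|=0.74843 <1
  x=-0.467: |R|=0.74503 <1
  x=-1.483: |R|=1.65520 >1
  x=-1.469: |R|=1.62902 >1
  x=-1.389: |R|=1.48673 >1
Stable set (-1.0286, 0).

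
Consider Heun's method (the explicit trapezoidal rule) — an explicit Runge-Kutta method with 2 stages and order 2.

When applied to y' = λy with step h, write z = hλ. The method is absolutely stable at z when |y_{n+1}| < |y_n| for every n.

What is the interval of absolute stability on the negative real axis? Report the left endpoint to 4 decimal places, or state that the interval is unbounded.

On y'=λy, z=hλ:
  order 2, 2-stage ⇒ R(z)=1+z+z^2/2
  (e.g. R(-1.13)=0.50845, |R|=0.50845)

Need |R(x)|<1, x<0.
x=-1.13: |R|=0.5085
|R(-1.97)|=0.9704 |R(-1.62)|=0.6922 |R(-0.56)|=0.5968
Bisect:
  x_lo=-2.3634 |R|=1.4294  x_hi=-0.1499 |R|=0.8613
  mid=-1.25667 |R|=0.53294 →hi
  mid=-1.81004 |R|=0.82808 →hi
  mid=-2.08672 |R|=1.09048 →lo
  mid=-1.94838 |R|=0.94971 →hi
  mid=-2.01755 |R|=1.01770 →lo
  mid=-1.98296 |R|=0.98311 →hi
  mid=-2.00026 |R|=1.00026 →lo
  mid=-1.99161 |R|=0.99165 →hi
  mid=-1.99593 |R|=0.99594 →hi
  ...
  [-2.00012,-1.99999] ⇒ x*=-2.0000
Stable set (-2.0000, 0).

(-2.0000, 0).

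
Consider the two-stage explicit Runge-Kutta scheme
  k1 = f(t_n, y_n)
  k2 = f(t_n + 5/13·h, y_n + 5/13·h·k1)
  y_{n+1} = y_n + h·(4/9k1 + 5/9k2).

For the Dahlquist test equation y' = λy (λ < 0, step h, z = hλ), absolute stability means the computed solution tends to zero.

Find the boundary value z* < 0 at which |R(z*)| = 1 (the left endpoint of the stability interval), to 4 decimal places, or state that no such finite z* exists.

left endpoint -4.6800.

With y'=λy (z=hλ):
  k1=λy_n ⇒ h·k1=z·y_n;  k2=λ(1+5/13z)y_n ⇒ h·k2=z(1+5/13z)y_n
  y_{n+1}/y_n = 1 + 4/9z + 5/9z(1+5/13z) = 1 + z + 25/117z²
  ⇒ R(z) = 1 + z + 25/117z².

Solve |R(x)|<1 on ℝ⁻.
x=-1.76: |R|=0.0981
R=1: x+25/117x²=0 ⇒ x=−117/25=-4.6800; min R=1−1/(4·25/117)=-0.1700>−1
Confirm numerically:
  x=-4.298: |R|=0.64918 <1
  x=-3.793: |R|=0.28111 <1
  x=-3.546: |R|=0.14078 <1
  x=-2.875: |R|=0.10884 <1
  x=-5.238: |R|=1.62453 >1
  x=-5.044: |R|=1.39231 >1
  x=-5.041: |R|=1.38885 >1
So |R|<1 on (-4.6800, 0).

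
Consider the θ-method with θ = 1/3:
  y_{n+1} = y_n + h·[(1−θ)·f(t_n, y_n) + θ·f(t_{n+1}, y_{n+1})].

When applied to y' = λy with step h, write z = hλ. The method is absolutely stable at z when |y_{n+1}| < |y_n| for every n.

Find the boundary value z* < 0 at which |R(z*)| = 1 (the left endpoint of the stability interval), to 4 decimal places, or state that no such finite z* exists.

left endpoint -6.0000.

On y'=λy, z=hλ:
  y_{n+1} = y_n + z·[2/3·y_n + 1/3·y_{n+1}] ⇒ (1 − 1/3z)y_{n+1} = (1 + 2/3z)y_n
  Hence R(z) = (1 + 2/3z)/(1 − 1/3z).

Need |R(x)|<1, x<0.
x=-0.47: |R|=0.5937
R=−1: 1+2/3x = −1+1/3x ⇒ -1/3x=2 ⇒ x=2/(-1/3)=-6.0000
Confirm numerically:
  x=-5.071: |R|=0.88490 <1
  x=-3.675: |R|=0.65169 <1
  x=-3.181: |R|=0.54392 <1
  x=-6.529: |R|=1.05551 >1
  x=-6.048: |R|=1.00531 >1
Stable set (-6.0000, 0).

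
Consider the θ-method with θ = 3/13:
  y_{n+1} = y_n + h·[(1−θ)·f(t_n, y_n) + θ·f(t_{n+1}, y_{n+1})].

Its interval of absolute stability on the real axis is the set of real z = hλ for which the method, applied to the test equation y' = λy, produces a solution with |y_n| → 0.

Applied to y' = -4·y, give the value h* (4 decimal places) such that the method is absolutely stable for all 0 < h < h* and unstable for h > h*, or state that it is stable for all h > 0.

(-3.7143,0); λ=-4 ⇒ h* = (26/7)/4 = 0.9286.

On y'=λy, z=hλ:
  y_{n+1} = y_n + z·[10/13·y_n + 3/13·y_{n+1}] ⇒ (1 − 3/13z)y_{n+1} = (1 + 10/13z)y_n
  R(z) = (1 + 10/13z)/(1 − 3/13z).

Solve |R(x)|<1 on ℝ⁻.
x=-1.55: |R|=0.1416
R=−1: 1+10/13x = −1+3/13x ⇒ -7/13x=2 ⇒ x=2/(-7/13)=-3.7143
Confirm numerically:
  x=-3.504: |R|=0.93739 <1
  x=-3.214: |R|=0.84533 <1
  x=-2.222: |R|=0.46883 <1
  x=-1.587: |R|=0.16159 <1
  x=-4.117: |R|=1.11120 >1
  x=-3.849: |R|=1.03842 >1
Stable set (-3.7143, 0).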